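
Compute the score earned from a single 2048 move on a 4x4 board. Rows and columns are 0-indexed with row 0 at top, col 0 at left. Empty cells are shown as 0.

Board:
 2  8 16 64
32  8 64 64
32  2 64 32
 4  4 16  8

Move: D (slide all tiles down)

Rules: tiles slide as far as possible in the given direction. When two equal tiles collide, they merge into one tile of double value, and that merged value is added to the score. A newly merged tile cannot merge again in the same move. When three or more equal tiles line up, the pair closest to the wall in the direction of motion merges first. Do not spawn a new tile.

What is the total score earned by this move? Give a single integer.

Slide down:
col 0: [2, 32, 32, 4] -> [0, 2, 64, 4]  score +64 (running 64)
col 1: [8, 8, 2, 4] -> [0, 16, 2, 4]  score +16 (running 80)
col 2: [16, 64, 64, 16] -> [0, 16, 128, 16]  score +128 (running 208)
col 3: [64, 64, 32, 8] -> [0, 128, 32, 8]  score +128 (running 336)
Board after move:
  0   0   0   0
  2  16  16 128
 64   2 128  32
  4   4  16   8

Answer: 336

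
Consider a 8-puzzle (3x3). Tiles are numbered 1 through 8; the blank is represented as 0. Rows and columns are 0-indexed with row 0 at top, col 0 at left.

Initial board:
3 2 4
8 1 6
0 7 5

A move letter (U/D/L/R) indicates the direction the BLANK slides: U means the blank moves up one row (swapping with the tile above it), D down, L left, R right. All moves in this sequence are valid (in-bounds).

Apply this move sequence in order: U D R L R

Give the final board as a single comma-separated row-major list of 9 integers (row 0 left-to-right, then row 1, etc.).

Answer: 3, 2, 4, 8, 1, 6, 7, 0, 5

Derivation:
After move 1 (U):
3 2 4
0 1 6
8 7 5

After move 2 (D):
3 2 4
8 1 6
0 7 5

After move 3 (R):
3 2 4
8 1 6
7 0 5

After move 4 (L):
3 2 4
8 1 6
0 7 5

After move 5 (R):
3 2 4
8 1 6
7 0 5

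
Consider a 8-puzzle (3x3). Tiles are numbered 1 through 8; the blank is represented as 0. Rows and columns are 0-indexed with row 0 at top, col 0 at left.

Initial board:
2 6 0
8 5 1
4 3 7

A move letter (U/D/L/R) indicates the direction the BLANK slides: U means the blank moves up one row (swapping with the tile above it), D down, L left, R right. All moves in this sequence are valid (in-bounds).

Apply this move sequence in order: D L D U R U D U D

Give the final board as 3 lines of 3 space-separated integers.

After move 1 (D):
2 6 1
8 5 0
4 3 7

After move 2 (L):
2 6 1
8 0 5
4 3 7

After move 3 (D):
2 6 1
8 3 5
4 0 7

After move 4 (U):
2 6 1
8 0 5
4 3 7

After move 5 (R):
2 6 1
8 5 0
4 3 7

After move 6 (U):
2 6 0
8 5 1
4 3 7

After move 7 (D):
2 6 1
8 5 0
4 3 7

After move 8 (U):
2 6 0
8 5 1
4 3 7

After move 9 (D):
2 6 1
8 5 0
4 3 7

Answer: 2 6 1
8 5 0
4 3 7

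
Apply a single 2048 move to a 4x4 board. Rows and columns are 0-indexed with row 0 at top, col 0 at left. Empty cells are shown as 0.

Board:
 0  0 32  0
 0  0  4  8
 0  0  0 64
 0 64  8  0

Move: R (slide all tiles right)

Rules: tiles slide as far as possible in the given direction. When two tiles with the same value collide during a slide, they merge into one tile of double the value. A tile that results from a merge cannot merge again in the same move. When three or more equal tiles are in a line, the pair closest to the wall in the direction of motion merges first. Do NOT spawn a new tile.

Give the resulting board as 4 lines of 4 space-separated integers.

Answer:  0  0  0 32
 0  0  4  8
 0  0  0 64
 0  0 64  8

Derivation:
Slide right:
row 0: [0, 0, 32, 0] -> [0, 0, 0, 32]
row 1: [0, 0, 4, 8] -> [0, 0, 4, 8]
row 2: [0, 0, 0, 64] -> [0, 0, 0, 64]
row 3: [0, 64, 8, 0] -> [0, 0, 64, 8]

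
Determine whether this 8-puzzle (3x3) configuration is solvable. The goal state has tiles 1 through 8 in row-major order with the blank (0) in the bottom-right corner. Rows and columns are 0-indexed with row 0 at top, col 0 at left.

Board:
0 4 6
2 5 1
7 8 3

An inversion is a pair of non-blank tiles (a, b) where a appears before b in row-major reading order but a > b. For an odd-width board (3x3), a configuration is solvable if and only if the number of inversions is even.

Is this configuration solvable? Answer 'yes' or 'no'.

Inversions (pairs i<j in row-major order where tile[i] > tile[j] > 0): 12
12 is even, so the puzzle is solvable.

Answer: yes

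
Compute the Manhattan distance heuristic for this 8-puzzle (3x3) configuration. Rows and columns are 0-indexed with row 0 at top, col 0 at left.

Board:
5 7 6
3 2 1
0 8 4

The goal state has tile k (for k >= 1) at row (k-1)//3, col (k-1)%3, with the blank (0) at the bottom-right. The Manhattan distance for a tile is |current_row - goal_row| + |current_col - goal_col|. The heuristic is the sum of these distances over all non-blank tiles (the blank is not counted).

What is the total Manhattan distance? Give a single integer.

Tile 5: (0,0)->(1,1) = 2
Tile 7: (0,1)->(2,0) = 3
Tile 6: (0,2)->(1,2) = 1
Tile 3: (1,0)->(0,2) = 3
Tile 2: (1,1)->(0,1) = 1
Tile 1: (1,2)->(0,0) = 3
Tile 8: (2,1)->(2,1) = 0
Tile 4: (2,2)->(1,0) = 3
Sum: 2 + 3 + 1 + 3 + 1 + 3 + 0 + 3 = 16

Answer: 16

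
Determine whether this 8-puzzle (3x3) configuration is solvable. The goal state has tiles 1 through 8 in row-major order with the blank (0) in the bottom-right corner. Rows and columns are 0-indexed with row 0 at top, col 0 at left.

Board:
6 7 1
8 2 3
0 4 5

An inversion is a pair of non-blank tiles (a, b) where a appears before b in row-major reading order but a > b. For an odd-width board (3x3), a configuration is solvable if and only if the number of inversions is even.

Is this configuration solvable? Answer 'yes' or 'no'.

Inversions (pairs i<j in row-major order where tile[i] > tile[j] > 0): 14
14 is even, so the puzzle is solvable.

Answer: yes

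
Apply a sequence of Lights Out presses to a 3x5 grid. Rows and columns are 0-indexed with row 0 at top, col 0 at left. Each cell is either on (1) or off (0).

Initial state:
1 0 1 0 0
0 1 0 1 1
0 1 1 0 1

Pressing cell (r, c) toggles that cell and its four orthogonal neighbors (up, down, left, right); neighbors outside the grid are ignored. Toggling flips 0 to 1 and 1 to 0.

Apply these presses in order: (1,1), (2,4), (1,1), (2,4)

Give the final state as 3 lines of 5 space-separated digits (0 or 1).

Answer: 1 0 1 0 0
0 1 0 1 1
0 1 1 0 1

Derivation:
After press 1 at (1,1):
1 1 1 0 0
1 0 1 1 1
0 0 1 0 1

After press 2 at (2,4):
1 1 1 0 0
1 0 1 1 0
0 0 1 1 0

After press 3 at (1,1):
1 0 1 0 0
0 1 0 1 0
0 1 1 1 0

After press 4 at (2,4):
1 0 1 0 0
0 1 0 1 1
0 1 1 0 1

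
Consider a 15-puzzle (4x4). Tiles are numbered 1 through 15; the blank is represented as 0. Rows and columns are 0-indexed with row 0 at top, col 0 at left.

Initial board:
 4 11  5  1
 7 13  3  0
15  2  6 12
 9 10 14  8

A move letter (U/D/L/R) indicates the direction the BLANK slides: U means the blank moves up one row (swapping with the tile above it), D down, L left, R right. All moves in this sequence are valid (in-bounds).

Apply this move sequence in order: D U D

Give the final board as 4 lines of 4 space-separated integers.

Answer:  4 11  5  1
 7 13  3 12
15  2  6  0
 9 10 14  8

Derivation:
After move 1 (D):
 4 11  5  1
 7 13  3 12
15  2  6  0
 9 10 14  8

After move 2 (U):
 4 11  5  1
 7 13  3  0
15  2  6 12
 9 10 14  8

After move 3 (D):
 4 11  5  1
 7 13  3 12
15  2  6  0
 9 10 14  8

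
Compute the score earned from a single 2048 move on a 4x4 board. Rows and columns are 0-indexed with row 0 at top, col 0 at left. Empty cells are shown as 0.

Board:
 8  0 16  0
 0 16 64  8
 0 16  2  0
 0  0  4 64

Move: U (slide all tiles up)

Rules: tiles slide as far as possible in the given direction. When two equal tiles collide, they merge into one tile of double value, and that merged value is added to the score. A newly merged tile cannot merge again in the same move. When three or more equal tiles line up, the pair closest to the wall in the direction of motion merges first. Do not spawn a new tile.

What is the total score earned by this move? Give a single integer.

Answer: 32

Derivation:
Slide up:
col 0: [8, 0, 0, 0] -> [8, 0, 0, 0]  score +0 (running 0)
col 1: [0, 16, 16, 0] -> [32, 0, 0, 0]  score +32 (running 32)
col 2: [16, 64, 2, 4] -> [16, 64, 2, 4]  score +0 (running 32)
col 3: [0, 8, 0, 64] -> [8, 64, 0, 0]  score +0 (running 32)
Board after move:
 8 32 16  8
 0  0 64 64
 0  0  2  0
 0  0  4  0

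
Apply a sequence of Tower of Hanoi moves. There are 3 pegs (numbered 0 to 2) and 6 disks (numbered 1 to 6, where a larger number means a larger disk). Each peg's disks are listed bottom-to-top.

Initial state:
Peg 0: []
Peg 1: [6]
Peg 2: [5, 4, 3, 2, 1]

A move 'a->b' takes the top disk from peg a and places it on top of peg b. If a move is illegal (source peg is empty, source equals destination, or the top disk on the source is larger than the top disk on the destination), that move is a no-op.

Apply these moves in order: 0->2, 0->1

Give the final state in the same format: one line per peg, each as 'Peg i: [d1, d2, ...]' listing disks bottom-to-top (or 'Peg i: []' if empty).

Answer: Peg 0: []
Peg 1: [6]
Peg 2: [5, 4, 3, 2, 1]

Derivation:
After move 1 (0->2):
Peg 0: []
Peg 1: [6]
Peg 2: [5, 4, 3, 2, 1]

After move 2 (0->1):
Peg 0: []
Peg 1: [6]
Peg 2: [5, 4, 3, 2, 1]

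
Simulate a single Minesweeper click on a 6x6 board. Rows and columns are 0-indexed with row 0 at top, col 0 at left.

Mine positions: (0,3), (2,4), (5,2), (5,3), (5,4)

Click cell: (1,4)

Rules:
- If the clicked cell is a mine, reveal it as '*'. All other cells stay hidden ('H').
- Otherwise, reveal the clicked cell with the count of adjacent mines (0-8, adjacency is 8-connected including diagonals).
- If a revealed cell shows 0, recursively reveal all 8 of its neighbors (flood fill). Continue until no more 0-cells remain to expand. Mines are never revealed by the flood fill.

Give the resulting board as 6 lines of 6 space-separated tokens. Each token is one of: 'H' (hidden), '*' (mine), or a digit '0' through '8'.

H H H H H H
H H H H 2 H
H H H H H H
H H H H H H
H H H H H H
H H H H H H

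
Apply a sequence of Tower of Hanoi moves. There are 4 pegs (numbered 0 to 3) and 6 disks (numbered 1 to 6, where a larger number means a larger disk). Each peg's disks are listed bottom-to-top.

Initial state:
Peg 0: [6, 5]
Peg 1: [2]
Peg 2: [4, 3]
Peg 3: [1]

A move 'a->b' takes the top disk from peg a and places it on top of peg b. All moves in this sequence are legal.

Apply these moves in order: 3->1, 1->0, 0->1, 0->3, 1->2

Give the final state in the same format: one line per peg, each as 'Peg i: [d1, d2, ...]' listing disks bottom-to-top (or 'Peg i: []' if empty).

Answer: Peg 0: [6]
Peg 1: [2]
Peg 2: [4, 3, 1]
Peg 3: [5]

Derivation:
After move 1 (3->1):
Peg 0: [6, 5]
Peg 1: [2, 1]
Peg 2: [4, 3]
Peg 3: []

After move 2 (1->0):
Peg 0: [6, 5, 1]
Peg 1: [2]
Peg 2: [4, 3]
Peg 3: []

After move 3 (0->1):
Peg 0: [6, 5]
Peg 1: [2, 1]
Peg 2: [4, 3]
Peg 3: []

After move 4 (0->3):
Peg 0: [6]
Peg 1: [2, 1]
Peg 2: [4, 3]
Peg 3: [5]

After move 5 (1->2):
Peg 0: [6]
Peg 1: [2]
Peg 2: [4, 3, 1]
Peg 3: [5]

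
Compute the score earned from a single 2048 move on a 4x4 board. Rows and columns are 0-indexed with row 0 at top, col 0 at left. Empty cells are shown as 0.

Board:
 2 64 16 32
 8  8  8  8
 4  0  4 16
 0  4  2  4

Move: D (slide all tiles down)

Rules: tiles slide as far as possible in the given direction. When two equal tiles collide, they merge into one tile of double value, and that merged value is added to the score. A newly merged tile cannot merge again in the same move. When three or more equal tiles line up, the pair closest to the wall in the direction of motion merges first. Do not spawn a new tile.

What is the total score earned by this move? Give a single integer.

Slide down:
col 0: [2, 8, 4, 0] -> [0, 2, 8, 4]  score +0 (running 0)
col 1: [64, 8, 0, 4] -> [0, 64, 8, 4]  score +0 (running 0)
col 2: [16, 8, 4, 2] -> [16, 8, 4, 2]  score +0 (running 0)
col 3: [32, 8, 16, 4] -> [32, 8, 16, 4]  score +0 (running 0)
Board after move:
 0  0 16 32
 2 64  8  8
 8  8  4 16
 4  4  2  4

Answer: 0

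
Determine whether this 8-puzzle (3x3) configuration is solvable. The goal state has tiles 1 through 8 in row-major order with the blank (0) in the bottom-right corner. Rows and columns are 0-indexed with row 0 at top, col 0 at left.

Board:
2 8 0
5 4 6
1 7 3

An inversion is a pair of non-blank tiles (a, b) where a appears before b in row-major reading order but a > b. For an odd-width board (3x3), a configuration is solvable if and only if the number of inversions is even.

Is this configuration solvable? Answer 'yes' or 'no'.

Inversions (pairs i<j in row-major order where tile[i] > tile[j] > 0): 15
15 is odd, so the puzzle is not solvable.

Answer: no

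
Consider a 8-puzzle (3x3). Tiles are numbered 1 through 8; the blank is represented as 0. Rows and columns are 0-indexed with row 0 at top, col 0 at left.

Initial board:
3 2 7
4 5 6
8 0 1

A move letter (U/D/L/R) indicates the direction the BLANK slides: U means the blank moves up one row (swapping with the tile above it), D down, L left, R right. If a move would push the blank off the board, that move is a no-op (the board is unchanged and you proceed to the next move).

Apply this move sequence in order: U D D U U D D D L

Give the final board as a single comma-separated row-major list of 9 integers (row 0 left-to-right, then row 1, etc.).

After move 1 (U):
3 2 7
4 0 6
8 5 1

After move 2 (D):
3 2 7
4 5 6
8 0 1

After move 3 (D):
3 2 7
4 5 6
8 0 1

After move 4 (U):
3 2 7
4 0 6
8 5 1

After move 5 (U):
3 0 7
4 2 6
8 5 1

After move 6 (D):
3 2 7
4 0 6
8 5 1

After move 7 (D):
3 2 7
4 5 6
8 0 1

After move 8 (D):
3 2 7
4 5 6
8 0 1

After move 9 (L):
3 2 7
4 5 6
0 8 1

Answer: 3, 2, 7, 4, 5, 6, 0, 8, 1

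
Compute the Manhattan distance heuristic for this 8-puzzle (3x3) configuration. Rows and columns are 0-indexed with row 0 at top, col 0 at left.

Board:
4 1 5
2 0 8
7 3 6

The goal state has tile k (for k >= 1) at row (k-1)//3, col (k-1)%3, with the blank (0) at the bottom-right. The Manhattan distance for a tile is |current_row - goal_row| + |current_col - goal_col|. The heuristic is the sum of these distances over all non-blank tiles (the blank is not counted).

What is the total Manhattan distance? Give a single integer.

Tile 4: (0,0)->(1,0) = 1
Tile 1: (0,1)->(0,0) = 1
Tile 5: (0,2)->(1,1) = 2
Tile 2: (1,0)->(0,1) = 2
Tile 8: (1,2)->(2,1) = 2
Tile 7: (2,0)->(2,0) = 0
Tile 3: (2,1)->(0,2) = 3
Tile 6: (2,2)->(1,2) = 1
Sum: 1 + 1 + 2 + 2 + 2 + 0 + 3 + 1 = 12

Answer: 12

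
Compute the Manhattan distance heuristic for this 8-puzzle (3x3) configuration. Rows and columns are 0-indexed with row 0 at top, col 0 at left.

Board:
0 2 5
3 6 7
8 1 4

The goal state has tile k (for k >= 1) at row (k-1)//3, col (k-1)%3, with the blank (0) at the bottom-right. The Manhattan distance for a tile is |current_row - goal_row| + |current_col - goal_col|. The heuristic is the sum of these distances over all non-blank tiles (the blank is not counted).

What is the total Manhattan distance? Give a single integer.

Tile 2: (0,1)->(0,1) = 0
Tile 5: (0,2)->(1,1) = 2
Tile 3: (1,0)->(0,2) = 3
Tile 6: (1,1)->(1,2) = 1
Tile 7: (1,2)->(2,0) = 3
Tile 8: (2,0)->(2,1) = 1
Tile 1: (2,1)->(0,0) = 3
Tile 4: (2,2)->(1,0) = 3
Sum: 0 + 2 + 3 + 1 + 3 + 1 + 3 + 3 = 16

Answer: 16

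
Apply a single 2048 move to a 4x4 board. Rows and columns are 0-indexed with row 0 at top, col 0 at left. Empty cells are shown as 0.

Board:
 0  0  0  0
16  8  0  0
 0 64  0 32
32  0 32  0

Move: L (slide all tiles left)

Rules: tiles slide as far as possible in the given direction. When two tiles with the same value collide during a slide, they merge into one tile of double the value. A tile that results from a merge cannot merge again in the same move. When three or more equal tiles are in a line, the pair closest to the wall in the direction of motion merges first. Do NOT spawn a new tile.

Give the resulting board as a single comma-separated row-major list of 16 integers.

Answer: 0, 0, 0, 0, 16, 8, 0, 0, 64, 32, 0, 0, 64, 0, 0, 0

Derivation:
Slide left:
row 0: [0, 0, 0, 0] -> [0, 0, 0, 0]
row 1: [16, 8, 0, 0] -> [16, 8, 0, 0]
row 2: [0, 64, 0, 32] -> [64, 32, 0, 0]
row 3: [32, 0, 32, 0] -> [64, 0, 0, 0]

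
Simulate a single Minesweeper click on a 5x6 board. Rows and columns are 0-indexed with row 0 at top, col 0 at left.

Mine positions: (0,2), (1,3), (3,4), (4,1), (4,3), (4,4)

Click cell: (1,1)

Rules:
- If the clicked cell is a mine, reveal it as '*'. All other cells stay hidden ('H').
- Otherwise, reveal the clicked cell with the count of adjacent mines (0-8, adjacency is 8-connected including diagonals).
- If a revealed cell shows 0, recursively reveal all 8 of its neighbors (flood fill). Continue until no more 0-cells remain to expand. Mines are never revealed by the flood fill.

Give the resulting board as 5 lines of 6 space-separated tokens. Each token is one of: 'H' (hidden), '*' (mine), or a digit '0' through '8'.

H H H H H H
H 1 H H H H
H H H H H H
H H H H H H
H H H H H H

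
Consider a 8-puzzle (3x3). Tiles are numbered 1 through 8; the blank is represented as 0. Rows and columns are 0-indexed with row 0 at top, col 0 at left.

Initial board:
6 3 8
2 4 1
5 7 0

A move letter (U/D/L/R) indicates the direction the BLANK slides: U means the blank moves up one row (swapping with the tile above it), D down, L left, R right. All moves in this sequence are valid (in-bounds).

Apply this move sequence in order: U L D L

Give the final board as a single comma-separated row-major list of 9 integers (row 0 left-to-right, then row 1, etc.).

Answer: 6, 3, 8, 2, 7, 4, 0, 5, 1

Derivation:
After move 1 (U):
6 3 8
2 4 0
5 7 1

After move 2 (L):
6 3 8
2 0 4
5 7 1

After move 3 (D):
6 3 8
2 7 4
5 0 1

After move 4 (L):
6 3 8
2 7 4
0 5 1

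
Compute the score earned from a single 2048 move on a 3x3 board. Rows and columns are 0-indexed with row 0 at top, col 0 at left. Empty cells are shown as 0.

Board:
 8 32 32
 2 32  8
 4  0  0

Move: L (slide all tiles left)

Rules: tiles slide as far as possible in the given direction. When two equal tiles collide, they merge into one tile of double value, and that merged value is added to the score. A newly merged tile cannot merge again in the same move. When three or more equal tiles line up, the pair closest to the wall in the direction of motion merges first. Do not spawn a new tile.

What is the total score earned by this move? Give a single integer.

Slide left:
row 0: [8, 32, 32] -> [8, 64, 0]  score +64 (running 64)
row 1: [2, 32, 8] -> [2, 32, 8]  score +0 (running 64)
row 2: [4, 0, 0] -> [4, 0, 0]  score +0 (running 64)
Board after move:
 8 64  0
 2 32  8
 4  0  0

Answer: 64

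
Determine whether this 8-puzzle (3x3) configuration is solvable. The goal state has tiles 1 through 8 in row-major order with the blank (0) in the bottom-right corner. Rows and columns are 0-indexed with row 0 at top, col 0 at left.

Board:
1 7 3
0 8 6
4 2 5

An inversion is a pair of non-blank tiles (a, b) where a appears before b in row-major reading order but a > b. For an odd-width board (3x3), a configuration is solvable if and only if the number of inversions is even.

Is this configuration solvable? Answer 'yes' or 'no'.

Inversions (pairs i<j in row-major order where tile[i] > tile[j] > 0): 14
14 is even, so the puzzle is solvable.

Answer: yes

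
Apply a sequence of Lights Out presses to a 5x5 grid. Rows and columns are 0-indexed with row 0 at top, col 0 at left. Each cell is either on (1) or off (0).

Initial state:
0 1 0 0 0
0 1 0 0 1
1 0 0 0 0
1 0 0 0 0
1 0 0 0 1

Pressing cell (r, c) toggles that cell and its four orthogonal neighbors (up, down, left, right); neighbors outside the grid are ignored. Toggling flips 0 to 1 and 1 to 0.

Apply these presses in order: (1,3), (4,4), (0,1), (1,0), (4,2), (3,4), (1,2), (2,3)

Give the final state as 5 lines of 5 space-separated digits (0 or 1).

Answer: 0 0 0 1 0
1 0 0 1 0
0 0 0 0 0
1 0 1 0 0
1 1 1 0 1

Derivation:
After press 1 at (1,3):
0 1 0 1 0
0 1 1 1 0
1 0 0 1 0
1 0 0 0 0
1 0 0 0 1

After press 2 at (4,4):
0 1 0 1 0
0 1 1 1 0
1 0 0 1 0
1 0 0 0 1
1 0 0 1 0

After press 3 at (0,1):
1 0 1 1 0
0 0 1 1 0
1 0 0 1 0
1 0 0 0 1
1 0 0 1 0

After press 4 at (1,0):
0 0 1 1 0
1 1 1 1 0
0 0 0 1 0
1 0 0 0 1
1 0 0 1 0

After press 5 at (4,2):
0 0 1 1 0
1 1 1 1 0
0 0 0 1 0
1 0 1 0 1
1 1 1 0 0

After press 6 at (3,4):
0 0 1 1 0
1 1 1 1 0
0 0 0 1 1
1 0 1 1 0
1 1 1 0 1

After press 7 at (1,2):
0 0 0 1 0
1 0 0 0 0
0 0 1 1 1
1 0 1 1 0
1 1 1 0 1

After press 8 at (2,3):
0 0 0 1 0
1 0 0 1 0
0 0 0 0 0
1 0 1 0 0
1 1 1 0 1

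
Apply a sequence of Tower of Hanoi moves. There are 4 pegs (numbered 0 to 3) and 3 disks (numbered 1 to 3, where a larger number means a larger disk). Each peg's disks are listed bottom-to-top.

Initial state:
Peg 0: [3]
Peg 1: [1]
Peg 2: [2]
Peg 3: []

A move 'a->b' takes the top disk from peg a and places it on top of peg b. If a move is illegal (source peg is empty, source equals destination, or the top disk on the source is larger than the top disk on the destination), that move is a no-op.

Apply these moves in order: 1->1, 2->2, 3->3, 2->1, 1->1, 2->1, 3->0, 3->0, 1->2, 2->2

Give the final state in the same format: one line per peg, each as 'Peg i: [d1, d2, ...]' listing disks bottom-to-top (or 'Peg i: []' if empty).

Answer: Peg 0: [3]
Peg 1: []
Peg 2: [2, 1]
Peg 3: []

Derivation:
After move 1 (1->1):
Peg 0: [3]
Peg 1: [1]
Peg 2: [2]
Peg 3: []

After move 2 (2->2):
Peg 0: [3]
Peg 1: [1]
Peg 2: [2]
Peg 3: []

After move 3 (3->3):
Peg 0: [3]
Peg 1: [1]
Peg 2: [2]
Peg 3: []

After move 4 (2->1):
Peg 0: [3]
Peg 1: [1]
Peg 2: [2]
Peg 3: []

After move 5 (1->1):
Peg 0: [3]
Peg 1: [1]
Peg 2: [2]
Peg 3: []

After move 6 (2->1):
Peg 0: [3]
Peg 1: [1]
Peg 2: [2]
Peg 3: []

After move 7 (3->0):
Peg 0: [3]
Peg 1: [1]
Peg 2: [2]
Peg 3: []

After move 8 (3->0):
Peg 0: [3]
Peg 1: [1]
Peg 2: [2]
Peg 3: []

After move 9 (1->2):
Peg 0: [3]
Peg 1: []
Peg 2: [2, 1]
Peg 3: []

After move 10 (2->2):
Peg 0: [3]
Peg 1: []
Peg 2: [2, 1]
Peg 3: []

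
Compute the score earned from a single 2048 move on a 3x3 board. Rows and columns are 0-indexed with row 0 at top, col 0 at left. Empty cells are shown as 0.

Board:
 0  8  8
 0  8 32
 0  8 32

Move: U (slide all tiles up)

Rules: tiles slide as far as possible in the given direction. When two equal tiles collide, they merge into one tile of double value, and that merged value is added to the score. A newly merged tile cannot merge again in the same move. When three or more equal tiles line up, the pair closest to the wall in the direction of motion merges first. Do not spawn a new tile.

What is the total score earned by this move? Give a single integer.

Answer: 80

Derivation:
Slide up:
col 0: [0, 0, 0] -> [0, 0, 0]  score +0 (running 0)
col 1: [8, 8, 8] -> [16, 8, 0]  score +16 (running 16)
col 2: [8, 32, 32] -> [8, 64, 0]  score +64 (running 80)
Board after move:
 0 16  8
 0  8 64
 0  0  0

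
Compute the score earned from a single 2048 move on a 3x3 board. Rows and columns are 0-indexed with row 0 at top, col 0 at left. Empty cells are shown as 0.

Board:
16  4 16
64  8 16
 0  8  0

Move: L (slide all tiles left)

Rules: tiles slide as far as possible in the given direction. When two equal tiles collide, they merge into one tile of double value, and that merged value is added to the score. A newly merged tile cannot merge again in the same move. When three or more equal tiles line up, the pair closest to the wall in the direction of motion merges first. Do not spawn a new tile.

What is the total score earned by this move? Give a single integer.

Slide left:
row 0: [16, 4, 16] -> [16, 4, 16]  score +0 (running 0)
row 1: [64, 8, 16] -> [64, 8, 16]  score +0 (running 0)
row 2: [0, 8, 0] -> [8, 0, 0]  score +0 (running 0)
Board after move:
16  4 16
64  8 16
 8  0  0

Answer: 0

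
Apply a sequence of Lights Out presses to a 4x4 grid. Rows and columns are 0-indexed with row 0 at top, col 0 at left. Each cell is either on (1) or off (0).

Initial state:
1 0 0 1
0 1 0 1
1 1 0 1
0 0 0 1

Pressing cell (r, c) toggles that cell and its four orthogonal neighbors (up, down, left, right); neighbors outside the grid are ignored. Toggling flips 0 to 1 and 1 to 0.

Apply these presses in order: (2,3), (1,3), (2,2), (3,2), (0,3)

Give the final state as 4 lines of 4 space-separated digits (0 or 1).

After press 1 at (2,3):
1 0 0 1
0 1 0 0
1 1 1 0
0 0 0 0

After press 2 at (1,3):
1 0 0 0
0 1 1 1
1 1 1 1
0 0 0 0

After press 3 at (2,2):
1 0 0 0
0 1 0 1
1 0 0 0
0 0 1 0

After press 4 at (3,2):
1 0 0 0
0 1 0 1
1 0 1 0
0 1 0 1

After press 5 at (0,3):
1 0 1 1
0 1 0 0
1 0 1 0
0 1 0 1

Answer: 1 0 1 1
0 1 0 0
1 0 1 0
0 1 0 1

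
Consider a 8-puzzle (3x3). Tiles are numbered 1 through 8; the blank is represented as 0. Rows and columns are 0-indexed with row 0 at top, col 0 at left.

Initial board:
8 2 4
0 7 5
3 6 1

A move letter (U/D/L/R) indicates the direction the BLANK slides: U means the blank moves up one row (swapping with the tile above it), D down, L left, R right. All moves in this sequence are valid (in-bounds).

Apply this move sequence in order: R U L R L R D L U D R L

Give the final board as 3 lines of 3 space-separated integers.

After move 1 (R):
8 2 4
7 0 5
3 6 1

After move 2 (U):
8 0 4
7 2 5
3 6 1

After move 3 (L):
0 8 4
7 2 5
3 6 1

After move 4 (R):
8 0 4
7 2 5
3 6 1

After move 5 (L):
0 8 4
7 2 5
3 6 1

After move 6 (R):
8 0 4
7 2 5
3 6 1

After move 7 (D):
8 2 4
7 0 5
3 6 1

After move 8 (L):
8 2 4
0 7 5
3 6 1

After move 9 (U):
0 2 4
8 7 5
3 6 1

After move 10 (D):
8 2 4
0 7 5
3 6 1

After move 11 (R):
8 2 4
7 0 5
3 6 1

After move 12 (L):
8 2 4
0 7 5
3 6 1

Answer: 8 2 4
0 7 5
3 6 1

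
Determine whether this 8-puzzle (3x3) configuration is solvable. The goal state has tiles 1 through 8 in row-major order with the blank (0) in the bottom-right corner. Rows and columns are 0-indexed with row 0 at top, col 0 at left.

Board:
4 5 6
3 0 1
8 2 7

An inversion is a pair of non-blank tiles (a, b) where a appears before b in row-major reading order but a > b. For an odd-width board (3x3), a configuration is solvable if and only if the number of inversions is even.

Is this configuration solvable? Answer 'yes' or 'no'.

Inversions (pairs i<j in row-major order where tile[i] > tile[j] > 0): 13
13 is odd, so the puzzle is not solvable.

Answer: no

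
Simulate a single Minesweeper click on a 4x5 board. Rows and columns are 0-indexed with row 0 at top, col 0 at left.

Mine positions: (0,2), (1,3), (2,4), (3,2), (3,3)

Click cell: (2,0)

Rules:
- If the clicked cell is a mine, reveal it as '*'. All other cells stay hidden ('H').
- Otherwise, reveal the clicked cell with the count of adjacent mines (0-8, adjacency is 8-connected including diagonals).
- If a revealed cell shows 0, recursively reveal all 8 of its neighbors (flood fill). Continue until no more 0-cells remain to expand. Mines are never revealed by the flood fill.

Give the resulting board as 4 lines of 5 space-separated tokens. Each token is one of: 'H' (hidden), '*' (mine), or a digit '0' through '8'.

0 1 H H H
0 1 H H H
0 1 H H H
0 1 H H H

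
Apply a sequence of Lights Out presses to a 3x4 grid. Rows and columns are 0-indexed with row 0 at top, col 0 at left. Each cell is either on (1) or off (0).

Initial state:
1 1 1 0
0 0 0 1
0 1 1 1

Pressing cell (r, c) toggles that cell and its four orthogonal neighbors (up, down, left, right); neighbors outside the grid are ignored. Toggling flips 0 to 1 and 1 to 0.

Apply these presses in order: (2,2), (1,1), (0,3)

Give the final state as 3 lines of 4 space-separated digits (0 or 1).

Answer: 1 0 0 1
1 1 0 0
0 1 0 0

Derivation:
After press 1 at (2,2):
1 1 1 0
0 0 1 1
0 0 0 0

After press 2 at (1,1):
1 0 1 0
1 1 0 1
0 1 0 0

After press 3 at (0,3):
1 0 0 1
1 1 0 0
0 1 0 0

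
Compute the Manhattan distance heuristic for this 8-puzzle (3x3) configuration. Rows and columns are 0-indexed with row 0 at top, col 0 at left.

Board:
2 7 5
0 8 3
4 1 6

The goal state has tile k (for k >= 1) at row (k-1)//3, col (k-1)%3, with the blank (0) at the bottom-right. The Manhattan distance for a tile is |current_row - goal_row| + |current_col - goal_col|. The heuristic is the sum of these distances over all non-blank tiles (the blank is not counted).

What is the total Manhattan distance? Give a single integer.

Answer: 13

Derivation:
Tile 2: (0,0)->(0,1) = 1
Tile 7: (0,1)->(2,0) = 3
Tile 5: (0,2)->(1,1) = 2
Tile 8: (1,1)->(2,1) = 1
Tile 3: (1,2)->(0,2) = 1
Tile 4: (2,0)->(1,0) = 1
Tile 1: (2,1)->(0,0) = 3
Tile 6: (2,2)->(1,2) = 1
Sum: 1 + 3 + 2 + 1 + 1 + 1 + 3 + 1 = 13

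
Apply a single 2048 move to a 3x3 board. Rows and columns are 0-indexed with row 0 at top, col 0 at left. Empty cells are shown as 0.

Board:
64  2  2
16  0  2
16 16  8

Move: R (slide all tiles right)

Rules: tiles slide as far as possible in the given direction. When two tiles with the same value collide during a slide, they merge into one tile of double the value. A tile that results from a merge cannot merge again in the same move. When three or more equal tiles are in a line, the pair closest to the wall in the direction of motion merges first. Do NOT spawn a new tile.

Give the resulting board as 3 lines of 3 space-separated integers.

Answer:  0 64  4
 0 16  2
 0 32  8

Derivation:
Slide right:
row 0: [64, 2, 2] -> [0, 64, 4]
row 1: [16, 0, 2] -> [0, 16, 2]
row 2: [16, 16, 8] -> [0, 32, 8]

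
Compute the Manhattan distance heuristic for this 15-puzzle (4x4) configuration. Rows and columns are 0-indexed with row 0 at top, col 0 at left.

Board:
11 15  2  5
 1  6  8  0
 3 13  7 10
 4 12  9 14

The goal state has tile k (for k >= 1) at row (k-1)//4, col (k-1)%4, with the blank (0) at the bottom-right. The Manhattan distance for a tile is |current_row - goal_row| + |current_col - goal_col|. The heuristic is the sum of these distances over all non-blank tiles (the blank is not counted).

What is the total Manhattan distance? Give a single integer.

Answer: 38

Derivation:
Tile 11: (0,0)->(2,2) = 4
Tile 15: (0,1)->(3,2) = 4
Tile 2: (0,2)->(0,1) = 1
Tile 5: (0,3)->(1,0) = 4
Tile 1: (1,0)->(0,0) = 1
Tile 6: (1,1)->(1,1) = 0
Tile 8: (1,2)->(1,3) = 1
Tile 3: (2,0)->(0,2) = 4
Tile 13: (2,1)->(3,0) = 2
Tile 7: (2,2)->(1,2) = 1
Tile 10: (2,3)->(2,1) = 2
Tile 4: (3,0)->(0,3) = 6
Tile 12: (3,1)->(2,3) = 3
Tile 9: (3,2)->(2,0) = 3
Tile 14: (3,3)->(3,1) = 2
Sum: 4 + 4 + 1 + 4 + 1 + 0 + 1 + 4 + 2 + 1 + 2 + 6 + 3 + 3 + 2 = 38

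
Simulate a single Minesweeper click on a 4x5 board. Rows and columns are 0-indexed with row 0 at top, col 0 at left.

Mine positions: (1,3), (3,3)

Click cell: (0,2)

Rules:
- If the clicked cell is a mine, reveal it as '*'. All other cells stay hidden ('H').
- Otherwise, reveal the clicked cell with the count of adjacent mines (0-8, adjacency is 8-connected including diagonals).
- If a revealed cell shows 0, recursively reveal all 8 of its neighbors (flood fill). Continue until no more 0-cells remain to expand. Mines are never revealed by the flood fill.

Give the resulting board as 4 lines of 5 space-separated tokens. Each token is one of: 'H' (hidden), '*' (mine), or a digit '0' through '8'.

H H 1 H H
H H H H H
H H H H H
H H H H H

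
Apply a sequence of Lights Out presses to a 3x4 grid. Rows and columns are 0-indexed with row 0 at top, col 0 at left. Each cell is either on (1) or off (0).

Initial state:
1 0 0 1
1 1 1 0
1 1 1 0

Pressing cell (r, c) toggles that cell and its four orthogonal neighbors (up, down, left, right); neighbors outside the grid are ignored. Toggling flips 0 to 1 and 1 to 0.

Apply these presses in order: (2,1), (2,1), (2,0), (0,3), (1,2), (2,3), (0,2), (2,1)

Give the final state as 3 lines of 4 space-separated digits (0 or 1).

Answer: 1 1 1 1
0 1 1 1
1 1 0 1

Derivation:
After press 1 at (2,1):
1 0 0 1
1 0 1 0
0 0 0 0

After press 2 at (2,1):
1 0 0 1
1 1 1 0
1 1 1 0

After press 3 at (2,0):
1 0 0 1
0 1 1 0
0 0 1 0

After press 4 at (0,3):
1 0 1 0
0 1 1 1
0 0 1 0

After press 5 at (1,2):
1 0 0 0
0 0 0 0
0 0 0 0

After press 6 at (2,3):
1 0 0 0
0 0 0 1
0 0 1 1

After press 7 at (0,2):
1 1 1 1
0 0 1 1
0 0 1 1

After press 8 at (2,1):
1 1 1 1
0 1 1 1
1 1 0 1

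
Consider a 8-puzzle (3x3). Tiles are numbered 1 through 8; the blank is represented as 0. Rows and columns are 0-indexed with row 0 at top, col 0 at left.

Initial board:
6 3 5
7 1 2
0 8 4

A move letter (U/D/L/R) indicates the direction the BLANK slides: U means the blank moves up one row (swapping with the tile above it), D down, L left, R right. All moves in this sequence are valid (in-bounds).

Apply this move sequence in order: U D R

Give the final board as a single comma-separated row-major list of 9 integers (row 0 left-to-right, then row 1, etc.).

After move 1 (U):
6 3 5
0 1 2
7 8 4

After move 2 (D):
6 3 5
7 1 2
0 8 4

After move 3 (R):
6 3 5
7 1 2
8 0 4

Answer: 6, 3, 5, 7, 1, 2, 8, 0, 4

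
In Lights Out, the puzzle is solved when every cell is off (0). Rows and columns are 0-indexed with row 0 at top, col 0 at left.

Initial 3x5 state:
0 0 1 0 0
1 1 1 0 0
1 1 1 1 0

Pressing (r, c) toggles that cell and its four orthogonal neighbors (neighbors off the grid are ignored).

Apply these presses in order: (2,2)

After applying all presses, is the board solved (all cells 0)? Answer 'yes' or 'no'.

After press 1 at (2,2):
0 0 1 0 0
1 1 0 0 0
1 0 0 0 0

Lights still on: 4

Answer: no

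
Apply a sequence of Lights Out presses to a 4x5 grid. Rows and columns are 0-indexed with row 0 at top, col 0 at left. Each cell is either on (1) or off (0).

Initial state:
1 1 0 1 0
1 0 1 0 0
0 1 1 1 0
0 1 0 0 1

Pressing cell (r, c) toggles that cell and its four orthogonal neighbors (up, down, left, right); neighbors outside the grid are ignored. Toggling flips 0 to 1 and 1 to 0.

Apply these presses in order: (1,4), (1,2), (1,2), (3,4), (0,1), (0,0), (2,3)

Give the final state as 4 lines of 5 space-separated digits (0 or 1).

Answer: 1 1 1 1 1
0 1 1 0 1
0 1 0 0 1
0 1 0 0 0

Derivation:
After press 1 at (1,4):
1 1 0 1 1
1 0 1 1 1
0 1 1 1 1
0 1 0 0 1

After press 2 at (1,2):
1 1 1 1 1
1 1 0 0 1
0 1 0 1 1
0 1 0 0 1

After press 3 at (1,2):
1 1 0 1 1
1 0 1 1 1
0 1 1 1 1
0 1 0 0 1

After press 4 at (3,4):
1 1 0 1 1
1 0 1 1 1
0 1 1 1 0
0 1 0 1 0

After press 5 at (0,1):
0 0 1 1 1
1 1 1 1 1
0 1 1 1 0
0 1 0 1 0

After press 6 at (0,0):
1 1 1 1 1
0 1 1 1 1
0 1 1 1 0
0 1 0 1 0

After press 7 at (2,3):
1 1 1 1 1
0 1 1 0 1
0 1 0 0 1
0 1 0 0 0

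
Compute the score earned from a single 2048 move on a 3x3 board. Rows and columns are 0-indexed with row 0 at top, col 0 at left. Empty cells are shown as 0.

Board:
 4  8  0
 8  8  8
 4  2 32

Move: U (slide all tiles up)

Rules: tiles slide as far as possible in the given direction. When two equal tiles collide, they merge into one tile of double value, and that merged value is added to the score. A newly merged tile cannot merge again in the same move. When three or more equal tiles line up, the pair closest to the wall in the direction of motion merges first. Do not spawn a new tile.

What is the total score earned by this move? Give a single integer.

Answer: 16

Derivation:
Slide up:
col 0: [4, 8, 4] -> [4, 8, 4]  score +0 (running 0)
col 1: [8, 8, 2] -> [16, 2, 0]  score +16 (running 16)
col 2: [0, 8, 32] -> [8, 32, 0]  score +0 (running 16)
Board after move:
 4 16  8
 8  2 32
 4  0  0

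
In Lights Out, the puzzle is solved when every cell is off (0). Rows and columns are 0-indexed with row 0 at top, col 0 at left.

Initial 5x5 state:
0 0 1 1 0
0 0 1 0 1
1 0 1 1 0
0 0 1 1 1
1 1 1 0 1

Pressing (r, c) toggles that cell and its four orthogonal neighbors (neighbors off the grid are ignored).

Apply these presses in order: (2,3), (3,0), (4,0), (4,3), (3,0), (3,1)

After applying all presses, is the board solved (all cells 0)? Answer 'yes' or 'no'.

After press 1 at (2,3):
0 0 1 1 0
0 0 1 1 1
1 0 0 0 1
0 0 1 0 1
1 1 1 0 1

After press 2 at (3,0):
0 0 1 1 0
0 0 1 1 1
0 0 0 0 1
1 1 1 0 1
0 1 1 0 1

After press 3 at (4,0):
0 0 1 1 0
0 0 1 1 1
0 0 0 0 1
0 1 1 0 1
1 0 1 0 1

After press 4 at (4,3):
0 0 1 1 0
0 0 1 1 1
0 0 0 0 1
0 1 1 1 1
1 0 0 1 0

After press 5 at (3,0):
0 0 1 1 0
0 0 1 1 1
1 0 0 0 1
1 0 1 1 1
0 0 0 1 0

After press 6 at (3,1):
0 0 1 1 0
0 0 1 1 1
1 1 0 0 1
0 1 0 1 1
0 1 0 1 0

Lights still on: 13

Answer: no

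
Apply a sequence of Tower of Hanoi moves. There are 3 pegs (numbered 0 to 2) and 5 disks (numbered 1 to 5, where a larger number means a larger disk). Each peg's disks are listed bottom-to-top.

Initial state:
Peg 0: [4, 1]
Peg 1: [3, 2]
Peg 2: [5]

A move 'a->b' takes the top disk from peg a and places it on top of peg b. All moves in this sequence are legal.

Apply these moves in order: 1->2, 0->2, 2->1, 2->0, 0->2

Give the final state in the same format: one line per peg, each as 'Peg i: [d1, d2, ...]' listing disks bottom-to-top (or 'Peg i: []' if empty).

Answer: Peg 0: [4]
Peg 1: [3, 1]
Peg 2: [5, 2]

Derivation:
After move 1 (1->2):
Peg 0: [4, 1]
Peg 1: [3]
Peg 2: [5, 2]

After move 2 (0->2):
Peg 0: [4]
Peg 1: [3]
Peg 2: [5, 2, 1]

After move 3 (2->1):
Peg 0: [4]
Peg 1: [3, 1]
Peg 2: [5, 2]

After move 4 (2->0):
Peg 0: [4, 2]
Peg 1: [3, 1]
Peg 2: [5]

After move 5 (0->2):
Peg 0: [4]
Peg 1: [3, 1]
Peg 2: [5, 2]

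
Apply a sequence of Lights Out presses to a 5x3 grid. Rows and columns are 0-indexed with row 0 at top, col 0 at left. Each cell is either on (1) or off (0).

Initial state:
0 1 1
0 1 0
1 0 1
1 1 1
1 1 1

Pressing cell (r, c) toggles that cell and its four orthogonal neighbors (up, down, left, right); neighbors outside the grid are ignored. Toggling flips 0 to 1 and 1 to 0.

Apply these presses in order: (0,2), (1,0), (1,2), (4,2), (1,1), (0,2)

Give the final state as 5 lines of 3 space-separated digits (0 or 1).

After press 1 at (0,2):
0 0 0
0 1 1
1 0 1
1 1 1
1 1 1

After press 2 at (1,0):
1 0 0
1 0 1
0 0 1
1 1 1
1 1 1

After press 3 at (1,2):
1 0 1
1 1 0
0 0 0
1 1 1
1 1 1

After press 4 at (4,2):
1 0 1
1 1 0
0 0 0
1 1 0
1 0 0

After press 5 at (1,1):
1 1 1
0 0 1
0 1 0
1 1 0
1 0 0

After press 6 at (0,2):
1 0 0
0 0 0
0 1 0
1 1 0
1 0 0

Answer: 1 0 0
0 0 0
0 1 0
1 1 0
1 0 0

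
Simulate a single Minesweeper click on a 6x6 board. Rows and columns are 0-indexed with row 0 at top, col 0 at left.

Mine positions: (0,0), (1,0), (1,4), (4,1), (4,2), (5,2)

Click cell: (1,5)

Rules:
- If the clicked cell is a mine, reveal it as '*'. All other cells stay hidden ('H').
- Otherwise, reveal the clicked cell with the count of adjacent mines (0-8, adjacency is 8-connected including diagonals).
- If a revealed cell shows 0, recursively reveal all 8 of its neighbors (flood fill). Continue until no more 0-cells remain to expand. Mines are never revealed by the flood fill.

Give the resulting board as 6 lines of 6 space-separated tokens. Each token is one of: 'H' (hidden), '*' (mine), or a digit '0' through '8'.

H H H H H H
H H H H H 1
H H H H H H
H H H H H H
H H H H H H
H H H H H H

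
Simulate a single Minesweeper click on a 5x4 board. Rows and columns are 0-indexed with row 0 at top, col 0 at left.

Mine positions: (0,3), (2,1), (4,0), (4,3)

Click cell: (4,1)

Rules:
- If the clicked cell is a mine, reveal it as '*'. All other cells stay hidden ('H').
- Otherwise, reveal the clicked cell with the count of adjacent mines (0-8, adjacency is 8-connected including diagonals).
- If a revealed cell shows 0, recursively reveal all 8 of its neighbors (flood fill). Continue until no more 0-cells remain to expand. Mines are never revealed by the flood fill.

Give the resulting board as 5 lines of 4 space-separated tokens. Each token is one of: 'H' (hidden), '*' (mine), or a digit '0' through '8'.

H H H H
H H H H
H H H H
H H H H
H 1 H H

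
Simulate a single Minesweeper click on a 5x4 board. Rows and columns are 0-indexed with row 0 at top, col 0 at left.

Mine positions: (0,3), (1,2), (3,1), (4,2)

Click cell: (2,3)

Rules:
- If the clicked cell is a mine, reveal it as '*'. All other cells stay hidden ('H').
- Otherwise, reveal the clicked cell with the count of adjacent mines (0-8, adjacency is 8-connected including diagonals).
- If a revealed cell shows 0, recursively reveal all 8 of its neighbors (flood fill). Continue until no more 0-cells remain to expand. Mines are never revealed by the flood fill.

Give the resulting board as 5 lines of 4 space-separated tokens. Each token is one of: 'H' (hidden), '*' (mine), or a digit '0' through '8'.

H H H H
H H H H
H H H 1
H H H H
H H H H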